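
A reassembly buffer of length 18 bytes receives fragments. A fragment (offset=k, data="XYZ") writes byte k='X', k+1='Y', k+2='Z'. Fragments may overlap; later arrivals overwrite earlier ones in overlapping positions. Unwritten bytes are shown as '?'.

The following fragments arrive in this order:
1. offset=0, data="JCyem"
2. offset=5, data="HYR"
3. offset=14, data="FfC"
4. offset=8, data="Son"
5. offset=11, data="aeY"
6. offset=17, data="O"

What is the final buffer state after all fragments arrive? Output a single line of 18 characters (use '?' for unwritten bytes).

Answer: JCyemHYRSonaeYFfCO

Derivation:
Fragment 1: offset=0 data="JCyem" -> buffer=JCyem?????????????
Fragment 2: offset=5 data="HYR" -> buffer=JCyemHYR??????????
Fragment 3: offset=14 data="FfC" -> buffer=JCyemHYR??????FfC?
Fragment 4: offset=8 data="Son" -> buffer=JCyemHYRSon???FfC?
Fragment 5: offset=11 data="aeY" -> buffer=JCyemHYRSonaeYFfC?
Fragment 6: offset=17 data="O" -> buffer=JCyemHYRSonaeYFfCO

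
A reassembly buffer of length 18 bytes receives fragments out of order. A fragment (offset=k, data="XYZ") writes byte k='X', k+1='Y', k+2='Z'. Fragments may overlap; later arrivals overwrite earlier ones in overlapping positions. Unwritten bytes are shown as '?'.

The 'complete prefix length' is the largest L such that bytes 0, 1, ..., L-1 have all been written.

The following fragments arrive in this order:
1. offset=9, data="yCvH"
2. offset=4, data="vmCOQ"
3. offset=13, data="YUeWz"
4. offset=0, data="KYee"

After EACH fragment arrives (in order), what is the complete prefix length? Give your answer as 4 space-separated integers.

Answer: 0 0 0 18

Derivation:
Fragment 1: offset=9 data="yCvH" -> buffer=?????????yCvH????? -> prefix_len=0
Fragment 2: offset=4 data="vmCOQ" -> buffer=????vmCOQyCvH????? -> prefix_len=0
Fragment 3: offset=13 data="YUeWz" -> buffer=????vmCOQyCvHYUeWz -> prefix_len=0
Fragment 4: offset=0 data="KYee" -> buffer=KYeevmCOQyCvHYUeWz -> prefix_len=18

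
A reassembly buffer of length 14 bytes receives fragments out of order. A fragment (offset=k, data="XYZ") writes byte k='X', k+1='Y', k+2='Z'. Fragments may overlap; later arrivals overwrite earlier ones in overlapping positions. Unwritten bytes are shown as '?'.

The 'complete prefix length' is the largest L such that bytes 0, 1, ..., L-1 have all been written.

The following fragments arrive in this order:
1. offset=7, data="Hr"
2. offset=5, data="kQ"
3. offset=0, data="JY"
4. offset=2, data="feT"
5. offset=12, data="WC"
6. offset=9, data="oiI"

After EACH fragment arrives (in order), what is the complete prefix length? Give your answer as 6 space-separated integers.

Answer: 0 0 2 9 9 14

Derivation:
Fragment 1: offset=7 data="Hr" -> buffer=???????Hr????? -> prefix_len=0
Fragment 2: offset=5 data="kQ" -> buffer=?????kQHr????? -> prefix_len=0
Fragment 3: offset=0 data="JY" -> buffer=JY???kQHr????? -> prefix_len=2
Fragment 4: offset=2 data="feT" -> buffer=JYfeTkQHr????? -> prefix_len=9
Fragment 5: offset=12 data="WC" -> buffer=JYfeTkQHr???WC -> prefix_len=9
Fragment 6: offset=9 data="oiI" -> buffer=JYfeTkQHroiIWC -> prefix_len=14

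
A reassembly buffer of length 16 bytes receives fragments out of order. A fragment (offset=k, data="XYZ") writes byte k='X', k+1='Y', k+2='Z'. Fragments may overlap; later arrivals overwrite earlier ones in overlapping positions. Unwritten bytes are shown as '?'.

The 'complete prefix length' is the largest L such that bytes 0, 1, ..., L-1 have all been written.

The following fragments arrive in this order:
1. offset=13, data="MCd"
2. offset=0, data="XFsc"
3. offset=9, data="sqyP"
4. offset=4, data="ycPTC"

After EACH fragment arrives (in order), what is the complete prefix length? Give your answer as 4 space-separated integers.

Fragment 1: offset=13 data="MCd" -> buffer=?????????????MCd -> prefix_len=0
Fragment 2: offset=0 data="XFsc" -> buffer=XFsc?????????MCd -> prefix_len=4
Fragment 3: offset=9 data="sqyP" -> buffer=XFsc?????sqyPMCd -> prefix_len=4
Fragment 4: offset=4 data="ycPTC" -> buffer=XFscycPTCsqyPMCd -> prefix_len=16

Answer: 0 4 4 16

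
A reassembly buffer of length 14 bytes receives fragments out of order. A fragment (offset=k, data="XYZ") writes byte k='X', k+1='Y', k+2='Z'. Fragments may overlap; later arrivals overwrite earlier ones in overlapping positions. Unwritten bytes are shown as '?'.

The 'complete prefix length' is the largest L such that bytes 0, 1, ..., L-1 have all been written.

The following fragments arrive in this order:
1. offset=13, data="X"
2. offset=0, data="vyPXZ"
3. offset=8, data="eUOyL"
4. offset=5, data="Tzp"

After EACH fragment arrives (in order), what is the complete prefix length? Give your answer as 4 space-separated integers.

Fragment 1: offset=13 data="X" -> buffer=?????????????X -> prefix_len=0
Fragment 2: offset=0 data="vyPXZ" -> buffer=vyPXZ????????X -> prefix_len=5
Fragment 3: offset=8 data="eUOyL" -> buffer=vyPXZ???eUOyLX -> prefix_len=5
Fragment 4: offset=5 data="Tzp" -> buffer=vyPXZTzpeUOyLX -> prefix_len=14

Answer: 0 5 5 14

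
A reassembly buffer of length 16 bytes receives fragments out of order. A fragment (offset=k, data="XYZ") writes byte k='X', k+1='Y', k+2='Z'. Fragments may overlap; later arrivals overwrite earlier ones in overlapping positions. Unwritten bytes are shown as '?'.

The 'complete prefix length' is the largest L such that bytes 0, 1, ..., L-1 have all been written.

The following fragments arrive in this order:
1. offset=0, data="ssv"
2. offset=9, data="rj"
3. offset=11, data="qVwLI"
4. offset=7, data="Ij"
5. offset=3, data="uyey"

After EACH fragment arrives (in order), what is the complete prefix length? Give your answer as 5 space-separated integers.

Answer: 3 3 3 3 16

Derivation:
Fragment 1: offset=0 data="ssv" -> buffer=ssv????????????? -> prefix_len=3
Fragment 2: offset=9 data="rj" -> buffer=ssv??????rj????? -> prefix_len=3
Fragment 3: offset=11 data="qVwLI" -> buffer=ssv??????rjqVwLI -> prefix_len=3
Fragment 4: offset=7 data="Ij" -> buffer=ssv????IjrjqVwLI -> prefix_len=3
Fragment 5: offset=3 data="uyey" -> buffer=ssvuyeyIjrjqVwLI -> prefix_len=16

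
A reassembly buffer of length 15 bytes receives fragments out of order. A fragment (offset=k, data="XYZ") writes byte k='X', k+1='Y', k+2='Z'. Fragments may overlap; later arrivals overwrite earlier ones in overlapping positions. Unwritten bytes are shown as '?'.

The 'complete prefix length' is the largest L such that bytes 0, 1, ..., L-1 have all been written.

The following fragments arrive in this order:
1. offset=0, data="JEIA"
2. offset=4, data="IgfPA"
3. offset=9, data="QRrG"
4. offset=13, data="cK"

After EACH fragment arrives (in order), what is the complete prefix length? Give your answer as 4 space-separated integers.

Answer: 4 9 13 15

Derivation:
Fragment 1: offset=0 data="JEIA" -> buffer=JEIA??????????? -> prefix_len=4
Fragment 2: offset=4 data="IgfPA" -> buffer=JEIAIgfPA?????? -> prefix_len=9
Fragment 3: offset=9 data="QRrG" -> buffer=JEIAIgfPAQRrG?? -> prefix_len=13
Fragment 4: offset=13 data="cK" -> buffer=JEIAIgfPAQRrGcK -> prefix_len=15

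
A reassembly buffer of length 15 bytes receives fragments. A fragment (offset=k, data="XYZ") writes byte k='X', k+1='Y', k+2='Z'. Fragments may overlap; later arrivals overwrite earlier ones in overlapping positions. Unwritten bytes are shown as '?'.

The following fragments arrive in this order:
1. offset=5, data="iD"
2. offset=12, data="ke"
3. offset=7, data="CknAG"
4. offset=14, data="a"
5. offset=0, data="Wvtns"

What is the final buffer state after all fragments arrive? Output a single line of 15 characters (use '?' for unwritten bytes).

Answer: WvtnsiDCknAGkea

Derivation:
Fragment 1: offset=5 data="iD" -> buffer=?????iD????????
Fragment 2: offset=12 data="ke" -> buffer=?????iD?????ke?
Fragment 3: offset=7 data="CknAG" -> buffer=?????iDCknAGke?
Fragment 4: offset=14 data="a" -> buffer=?????iDCknAGkea
Fragment 5: offset=0 data="Wvtns" -> buffer=WvtnsiDCknAGkea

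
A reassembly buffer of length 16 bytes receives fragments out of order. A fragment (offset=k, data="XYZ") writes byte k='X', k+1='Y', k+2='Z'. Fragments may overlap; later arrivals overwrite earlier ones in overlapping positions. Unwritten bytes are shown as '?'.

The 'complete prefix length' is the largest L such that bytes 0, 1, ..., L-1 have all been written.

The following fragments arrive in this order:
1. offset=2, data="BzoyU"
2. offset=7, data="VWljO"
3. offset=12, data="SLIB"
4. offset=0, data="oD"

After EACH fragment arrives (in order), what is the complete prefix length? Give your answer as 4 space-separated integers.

Fragment 1: offset=2 data="BzoyU" -> buffer=??BzoyU????????? -> prefix_len=0
Fragment 2: offset=7 data="VWljO" -> buffer=??BzoyUVWljO???? -> prefix_len=0
Fragment 3: offset=12 data="SLIB" -> buffer=??BzoyUVWljOSLIB -> prefix_len=0
Fragment 4: offset=0 data="oD" -> buffer=oDBzoyUVWljOSLIB -> prefix_len=16

Answer: 0 0 0 16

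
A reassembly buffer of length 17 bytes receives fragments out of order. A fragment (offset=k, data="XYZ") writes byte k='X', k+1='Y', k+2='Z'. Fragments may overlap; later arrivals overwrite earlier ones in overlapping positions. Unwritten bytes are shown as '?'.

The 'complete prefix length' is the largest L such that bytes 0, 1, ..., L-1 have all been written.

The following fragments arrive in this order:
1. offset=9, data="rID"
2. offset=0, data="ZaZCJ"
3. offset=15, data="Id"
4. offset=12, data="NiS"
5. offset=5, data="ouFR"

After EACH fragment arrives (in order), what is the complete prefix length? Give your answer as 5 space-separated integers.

Answer: 0 5 5 5 17

Derivation:
Fragment 1: offset=9 data="rID" -> buffer=?????????rID????? -> prefix_len=0
Fragment 2: offset=0 data="ZaZCJ" -> buffer=ZaZCJ????rID????? -> prefix_len=5
Fragment 3: offset=15 data="Id" -> buffer=ZaZCJ????rID???Id -> prefix_len=5
Fragment 4: offset=12 data="NiS" -> buffer=ZaZCJ????rIDNiSId -> prefix_len=5
Fragment 5: offset=5 data="ouFR" -> buffer=ZaZCJouFRrIDNiSId -> prefix_len=17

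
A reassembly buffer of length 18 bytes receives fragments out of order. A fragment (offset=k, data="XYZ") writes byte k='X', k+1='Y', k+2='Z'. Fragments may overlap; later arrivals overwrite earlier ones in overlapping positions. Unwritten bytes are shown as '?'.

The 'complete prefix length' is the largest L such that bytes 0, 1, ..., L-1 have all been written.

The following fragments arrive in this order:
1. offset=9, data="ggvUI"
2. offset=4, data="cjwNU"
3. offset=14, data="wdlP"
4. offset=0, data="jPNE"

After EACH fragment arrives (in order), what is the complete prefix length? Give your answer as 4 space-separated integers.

Fragment 1: offset=9 data="ggvUI" -> buffer=?????????ggvUI???? -> prefix_len=0
Fragment 2: offset=4 data="cjwNU" -> buffer=????cjwNUggvUI???? -> prefix_len=0
Fragment 3: offset=14 data="wdlP" -> buffer=????cjwNUggvUIwdlP -> prefix_len=0
Fragment 4: offset=0 data="jPNE" -> buffer=jPNEcjwNUggvUIwdlP -> prefix_len=18

Answer: 0 0 0 18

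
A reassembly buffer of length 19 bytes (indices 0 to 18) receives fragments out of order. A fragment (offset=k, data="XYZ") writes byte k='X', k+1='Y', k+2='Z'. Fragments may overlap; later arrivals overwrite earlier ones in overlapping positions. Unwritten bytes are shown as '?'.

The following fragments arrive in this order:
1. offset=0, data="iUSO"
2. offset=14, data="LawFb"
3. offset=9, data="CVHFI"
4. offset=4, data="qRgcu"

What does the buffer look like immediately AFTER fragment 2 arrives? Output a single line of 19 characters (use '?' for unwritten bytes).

Fragment 1: offset=0 data="iUSO" -> buffer=iUSO???????????????
Fragment 2: offset=14 data="LawFb" -> buffer=iUSO??????????LawFb

Answer: iUSO??????????LawFb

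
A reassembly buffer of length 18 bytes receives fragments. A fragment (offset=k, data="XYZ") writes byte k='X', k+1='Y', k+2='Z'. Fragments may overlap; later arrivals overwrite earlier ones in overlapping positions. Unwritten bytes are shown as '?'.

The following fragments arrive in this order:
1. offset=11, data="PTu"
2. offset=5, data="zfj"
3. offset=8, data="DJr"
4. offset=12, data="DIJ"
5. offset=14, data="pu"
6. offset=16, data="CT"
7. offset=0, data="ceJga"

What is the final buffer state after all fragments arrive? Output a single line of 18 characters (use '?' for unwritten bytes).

Fragment 1: offset=11 data="PTu" -> buffer=???????????PTu????
Fragment 2: offset=5 data="zfj" -> buffer=?????zfj???PTu????
Fragment 3: offset=8 data="DJr" -> buffer=?????zfjDJrPTu????
Fragment 4: offset=12 data="DIJ" -> buffer=?????zfjDJrPDIJ???
Fragment 5: offset=14 data="pu" -> buffer=?????zfjDJrPDIpu??
Fragment 6: offset=16 data="CT" -> buffer=?????zfjDJrPDIpuCT
Fragment 7: offset=0 data="ceJga" -> buffer=ceJgazfjDJrPDIpuCT

Answer: ceJgazfjDJrPDIpuCT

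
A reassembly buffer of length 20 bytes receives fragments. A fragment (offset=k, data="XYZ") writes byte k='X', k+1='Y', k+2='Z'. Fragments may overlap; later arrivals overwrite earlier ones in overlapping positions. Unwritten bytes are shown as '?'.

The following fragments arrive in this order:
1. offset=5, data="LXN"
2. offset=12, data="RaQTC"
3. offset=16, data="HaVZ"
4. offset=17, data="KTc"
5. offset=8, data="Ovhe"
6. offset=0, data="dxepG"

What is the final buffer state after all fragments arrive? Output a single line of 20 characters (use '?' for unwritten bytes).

Answer: dxepGLXNOvheRaQTHKTc

Derivation:
Fragment 1: offset=5 data="LXN" -> buffer=?????LXN????????????
Fragment 2: offset=12 data="RaQTC" -> buffer=?????LXN????RaQTC???
Fragment 3: offset=16 data="HaVZ" -> buffer=?????LXN????RaQTHaVZ
Fragment 4: offset=17 data="KTc" -> buffer=?????LXN????RaQTHKTc
Fragment 5: offset=8 data="Ovhe" -> buffer=?????LXNOvheRaQTHKTc
Fragment 6: offset=0 data="dxepG" -> buffer=dxepGLXNOvheRaQTHKTc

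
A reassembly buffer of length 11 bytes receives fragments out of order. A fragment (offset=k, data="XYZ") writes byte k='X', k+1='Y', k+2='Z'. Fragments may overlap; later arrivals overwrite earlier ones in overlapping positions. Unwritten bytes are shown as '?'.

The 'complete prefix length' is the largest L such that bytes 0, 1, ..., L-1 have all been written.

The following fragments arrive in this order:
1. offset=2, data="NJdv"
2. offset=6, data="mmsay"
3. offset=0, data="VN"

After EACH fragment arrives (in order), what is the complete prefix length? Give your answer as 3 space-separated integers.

Fragment 1: offset=2 data="NJdv" -> buffer=??NJdv????? -> prefix_len=0
Fragment 2: offset=6 data="mmsay" -> buffer=??NJdvmmsay -> prefix_len=0
Fragment 3: offset=0 data="VN" -> buffer=VNNJdvmmsay -> prefix_len=11

Answer: 0 0 11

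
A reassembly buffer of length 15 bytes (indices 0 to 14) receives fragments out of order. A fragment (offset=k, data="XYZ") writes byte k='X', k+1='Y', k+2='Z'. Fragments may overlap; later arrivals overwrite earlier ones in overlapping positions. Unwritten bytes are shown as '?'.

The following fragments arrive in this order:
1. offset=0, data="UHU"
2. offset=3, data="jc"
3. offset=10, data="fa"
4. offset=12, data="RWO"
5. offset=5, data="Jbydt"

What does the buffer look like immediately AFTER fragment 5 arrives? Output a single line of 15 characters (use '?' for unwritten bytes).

Fragment 1: offset=0 data="UHU" -> buffer=UHU????????????
Fragment 2: offset=3 data="jc" -> buffer=UHUjc??????????
Fragment 3: offset=10 data="fa" -> buffer=UHUjc?????fa???
Fragment 4: offset=12 data="RWO" -> buffer=UHUjc?????faRWO
Fragment 5: offset=5 data="Jbydt" -> buffer=UHUjcJbydtfaRWO

Answer: UHUjcJbydtfaRWO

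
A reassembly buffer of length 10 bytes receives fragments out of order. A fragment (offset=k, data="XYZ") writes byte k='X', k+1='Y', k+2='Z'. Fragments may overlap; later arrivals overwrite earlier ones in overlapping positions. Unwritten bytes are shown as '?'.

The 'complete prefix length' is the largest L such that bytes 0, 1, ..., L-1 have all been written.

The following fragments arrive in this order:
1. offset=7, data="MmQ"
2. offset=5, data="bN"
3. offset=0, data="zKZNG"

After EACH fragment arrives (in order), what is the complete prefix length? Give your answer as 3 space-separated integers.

Fragment 1: offset=7 data="MmQ" -> buffer=???????MmQ -> prefix_len=0
Fragment 2: offset=5 data="bN" -> buffer=?????bNMmQ -> prefix_len=0
Fragment 3: offset=0 data="zKZNG" -> buffer=zKZNGbNMmQ -> prefix_len=10

Answer: 0 0 10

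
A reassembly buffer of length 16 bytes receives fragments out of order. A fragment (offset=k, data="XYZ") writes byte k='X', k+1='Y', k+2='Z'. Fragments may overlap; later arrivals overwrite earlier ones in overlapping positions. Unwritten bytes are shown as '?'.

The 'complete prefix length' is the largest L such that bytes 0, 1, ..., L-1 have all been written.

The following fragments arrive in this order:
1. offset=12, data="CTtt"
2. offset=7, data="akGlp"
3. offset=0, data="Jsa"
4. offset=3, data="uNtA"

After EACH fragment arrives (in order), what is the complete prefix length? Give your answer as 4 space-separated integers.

Fragment 1: offset=12 data="CTtt" -> buffer=????????????CTtt -> prefix_len=0
Fragment 2: offset=7 data="akGlp" -> buffer=???????akGlpCTtt -> prefix_len=0
Fragment 3: offset=0 data="Jsa" -> buffer=Jsa????akGlpCTtt -> prefix_len=3
Fragment 4: offset=3 data="uNtA" -> buffer=JsauNtAakGlpCTtt -> prefix_len=16

Answer: 0 0 3 16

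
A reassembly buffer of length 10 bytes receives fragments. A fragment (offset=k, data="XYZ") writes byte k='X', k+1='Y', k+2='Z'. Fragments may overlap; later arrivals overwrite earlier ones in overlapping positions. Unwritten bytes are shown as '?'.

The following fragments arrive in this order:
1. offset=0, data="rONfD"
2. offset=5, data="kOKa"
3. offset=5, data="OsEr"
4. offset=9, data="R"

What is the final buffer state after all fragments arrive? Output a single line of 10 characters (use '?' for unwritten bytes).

Answer: rONfDOsErR

Derivation:
Fragment 1: offset=0 data="rONfD" -> buffer=rONfD?????
Fragment 2: offset=5 data="kOKa" -> buffer=rONfDkOKa?
Fragment 3: offset=5 data="OsEr" -> buffer=rONfDOsEr?
Fragment 4: offset=9 data="R" -> buffer=rONfDOsErR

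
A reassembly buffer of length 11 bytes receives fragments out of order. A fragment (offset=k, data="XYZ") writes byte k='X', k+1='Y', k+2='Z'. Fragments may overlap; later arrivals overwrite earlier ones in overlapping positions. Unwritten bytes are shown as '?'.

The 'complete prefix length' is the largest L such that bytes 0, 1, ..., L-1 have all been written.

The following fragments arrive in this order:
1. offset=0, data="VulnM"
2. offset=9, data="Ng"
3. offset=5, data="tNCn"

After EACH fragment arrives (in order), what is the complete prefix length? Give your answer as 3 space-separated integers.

Fragment 1: offset=0 data="VulnM" -> buffer=VulnM?????? -> prefix_len=5
Fragment 2: offset=9 data="Ng" -> buffer=VulnM????Ng -> prefix_len=5
Fragment 3: offset=5 data="tNCn" -> buffer=VulnMtNCnNg -> prefix_len=11

Answer: 5 5 11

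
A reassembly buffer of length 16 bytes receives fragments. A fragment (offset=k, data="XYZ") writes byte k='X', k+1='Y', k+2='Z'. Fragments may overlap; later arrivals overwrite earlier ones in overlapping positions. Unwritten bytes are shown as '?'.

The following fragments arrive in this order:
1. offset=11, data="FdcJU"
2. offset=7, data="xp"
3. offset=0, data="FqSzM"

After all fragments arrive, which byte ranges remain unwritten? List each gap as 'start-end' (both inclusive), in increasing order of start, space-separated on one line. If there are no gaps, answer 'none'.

Fragment 1: offset=11 len=5
Fragment 2: offset=7 len=2
Fragment 3: offset=0 len=5
Gaps: 5-6 9-10

Answer: 5-6 9-10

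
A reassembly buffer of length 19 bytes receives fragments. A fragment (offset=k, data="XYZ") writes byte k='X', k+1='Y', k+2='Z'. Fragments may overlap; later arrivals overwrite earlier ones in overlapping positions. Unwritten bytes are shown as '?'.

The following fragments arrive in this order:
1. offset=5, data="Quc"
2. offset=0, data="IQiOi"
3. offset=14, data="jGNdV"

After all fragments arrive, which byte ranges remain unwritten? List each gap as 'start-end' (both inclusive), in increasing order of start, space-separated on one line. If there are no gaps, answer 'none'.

Fragment 1: offset=5 len=3
Fragment 2: offset=0 len=5
Fragment 3: offset=14 len=5
Gaps: 8-13

Answer: 8-13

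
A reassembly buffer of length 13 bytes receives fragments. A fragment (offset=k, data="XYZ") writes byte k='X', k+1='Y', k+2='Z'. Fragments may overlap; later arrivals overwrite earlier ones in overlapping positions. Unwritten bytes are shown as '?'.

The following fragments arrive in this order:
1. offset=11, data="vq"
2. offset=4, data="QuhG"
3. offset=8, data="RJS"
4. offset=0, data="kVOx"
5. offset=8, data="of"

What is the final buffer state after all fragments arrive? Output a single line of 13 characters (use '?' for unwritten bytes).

Answer: kVOxQuhGofSvq

Derivation:
Fragment 1: offset=11 data="vq" -> buffer=???????????vq
Fragment 2: offset=4 data="QuhG" -> buffer=????QuhG???vq
Fragment 3: offset=8 data="RJS" -> buffer=????QuhGRJSvq
Fragment 4: offset=0 data="kVOx" -> buffer=kVOxQuhGRJSvq
Fragment 5: offset=8 data="of" -> buffer=kVOxQuhGofSvq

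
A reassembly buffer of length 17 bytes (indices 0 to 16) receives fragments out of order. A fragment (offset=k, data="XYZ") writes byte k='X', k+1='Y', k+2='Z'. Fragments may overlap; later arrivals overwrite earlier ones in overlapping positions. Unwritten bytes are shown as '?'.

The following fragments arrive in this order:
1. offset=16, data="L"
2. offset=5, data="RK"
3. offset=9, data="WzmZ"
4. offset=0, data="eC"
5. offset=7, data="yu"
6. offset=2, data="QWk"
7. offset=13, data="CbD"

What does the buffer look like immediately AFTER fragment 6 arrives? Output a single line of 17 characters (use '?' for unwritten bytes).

Answer: eCQWkRKyuWzmZ???L

Derivation:
Fragment 1: offset=16 data="L" -> buffer=????????????????L
Fragment 2: offset=5 data="RK" -> buffer=?????RK?????????L
Fragment 3: offset=9 data="WzmZ" -> buffer=?????RK??WzmZ???L
Fragment 4: offset=0 data="eC" -> buffer=eC???RK??WzmZ???L
Fragment 5: offset=7 data="yu" -> buffer=eC???RKyuWzmZ???L
Fragment 6: offset=2 data="QWk" -> buffer=eCQWkRKyuWzmZ???L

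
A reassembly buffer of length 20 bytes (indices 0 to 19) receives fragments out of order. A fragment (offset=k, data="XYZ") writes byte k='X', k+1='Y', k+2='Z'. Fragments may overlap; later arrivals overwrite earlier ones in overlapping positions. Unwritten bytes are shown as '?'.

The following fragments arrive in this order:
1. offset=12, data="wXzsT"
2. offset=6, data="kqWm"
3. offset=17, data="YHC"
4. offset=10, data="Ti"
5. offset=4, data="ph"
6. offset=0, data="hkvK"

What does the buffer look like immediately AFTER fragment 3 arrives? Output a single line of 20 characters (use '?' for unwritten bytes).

Answer: ??????kqWm??wXzsTYHC

Derivation:
Fragment 1: offset=12 data="wXzsT" -> buffer=????????????wXzsT???
Fragment 2: offset=6 data="kqWm" -> buffer=??????kqWm??wXzsT???
Fragment 3: offset=17 data="YHC" -> buffer=??????kqWm??wXzsTYHC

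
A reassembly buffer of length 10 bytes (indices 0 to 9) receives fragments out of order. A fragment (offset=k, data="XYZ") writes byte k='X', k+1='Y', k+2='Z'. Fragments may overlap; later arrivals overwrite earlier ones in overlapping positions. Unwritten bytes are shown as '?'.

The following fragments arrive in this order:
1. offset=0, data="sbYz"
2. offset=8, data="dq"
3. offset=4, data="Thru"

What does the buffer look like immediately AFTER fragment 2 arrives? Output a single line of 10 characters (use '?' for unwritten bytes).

Fragment 1: offset=0 data="sbYz" -> buffer=sbYz??????
Fragment 2: offset=8 data="dq" -> buffer=sbYz????dq

Answer: sbYz????dq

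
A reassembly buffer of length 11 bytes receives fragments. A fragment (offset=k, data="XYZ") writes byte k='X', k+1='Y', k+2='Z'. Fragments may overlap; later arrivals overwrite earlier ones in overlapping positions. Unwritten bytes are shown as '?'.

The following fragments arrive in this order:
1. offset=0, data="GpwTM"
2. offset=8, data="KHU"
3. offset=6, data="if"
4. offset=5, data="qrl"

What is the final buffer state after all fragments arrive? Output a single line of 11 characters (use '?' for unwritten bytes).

Answer: GpwTMqrlKHU

Derivation:
Fragment 1: offset=0 data="GpwTM" -> buffer=GpwTM??????
Fragment 2: offset=8 data="KHU" -> buffer=GpwTM???KHU
Fragment 3: offset=6 data="if" -> buffer=GpwTM?ifKHU
Fragment 4: offset=5 data="qrl" -> buffer=GpwTMqrlKHU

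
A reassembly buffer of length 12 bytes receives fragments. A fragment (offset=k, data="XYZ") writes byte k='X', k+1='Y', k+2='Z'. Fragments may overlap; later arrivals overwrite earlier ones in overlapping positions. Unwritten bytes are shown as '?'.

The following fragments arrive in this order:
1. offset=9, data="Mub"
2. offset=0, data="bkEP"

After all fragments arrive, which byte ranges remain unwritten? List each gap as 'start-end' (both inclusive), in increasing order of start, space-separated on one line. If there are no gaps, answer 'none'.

Fragment 1: offset=9 len=3
Fragment 2: offset=0 len=4
Gaps: 4-8

Answer: 4-8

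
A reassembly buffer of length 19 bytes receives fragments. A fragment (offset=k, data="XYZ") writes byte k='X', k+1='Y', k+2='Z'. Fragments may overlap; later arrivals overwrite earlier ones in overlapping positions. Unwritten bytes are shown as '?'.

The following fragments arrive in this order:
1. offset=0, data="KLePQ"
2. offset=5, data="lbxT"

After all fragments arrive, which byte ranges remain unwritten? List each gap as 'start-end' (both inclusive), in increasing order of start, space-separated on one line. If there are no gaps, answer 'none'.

Fragment 1: offset=0 len=5
Fragment 2: offset=5 len=4
Gaps: 9-18

Answer: 9-18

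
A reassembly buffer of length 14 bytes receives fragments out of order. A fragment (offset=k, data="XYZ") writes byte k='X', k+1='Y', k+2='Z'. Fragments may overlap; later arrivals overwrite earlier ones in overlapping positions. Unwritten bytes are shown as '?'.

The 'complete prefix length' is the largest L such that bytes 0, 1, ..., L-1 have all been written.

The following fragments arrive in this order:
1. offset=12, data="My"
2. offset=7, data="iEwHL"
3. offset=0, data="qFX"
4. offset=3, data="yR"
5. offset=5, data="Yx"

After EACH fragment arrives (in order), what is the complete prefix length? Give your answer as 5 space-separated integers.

Fragment 1: offset=12 data="My" -> buffer=????????????My -> prefix_len=0
Fragment 2: offset=7 data="iEwHL" -> buffer=???????iEwHLMy -> prefix_len=0
Fragment 3: offset=0 data="qFX" -> buffer=qFX????iEwHLMy -> prefix_len=3
Fragment 4: offset=3 data="yR" -> buffer=qFXyR??iEwHLMy -> prefix_len=5
Fragment 5: offset=5 data="Yx" -> buffer=qFXyRYxiEwHLMy -> prefix_len=14

Answer: 0 0 3 5 14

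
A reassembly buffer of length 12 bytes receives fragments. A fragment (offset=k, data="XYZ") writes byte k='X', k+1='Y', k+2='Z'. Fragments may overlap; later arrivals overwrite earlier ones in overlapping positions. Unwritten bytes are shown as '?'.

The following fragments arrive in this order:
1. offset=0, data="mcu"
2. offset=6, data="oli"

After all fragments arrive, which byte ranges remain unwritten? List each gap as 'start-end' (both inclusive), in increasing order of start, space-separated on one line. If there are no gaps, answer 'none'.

Fragment 1: offset=0 len=3
Fragment 2: offset=6 len=3
Gaps: 3-5 9-11

Answer: 3-5 9-11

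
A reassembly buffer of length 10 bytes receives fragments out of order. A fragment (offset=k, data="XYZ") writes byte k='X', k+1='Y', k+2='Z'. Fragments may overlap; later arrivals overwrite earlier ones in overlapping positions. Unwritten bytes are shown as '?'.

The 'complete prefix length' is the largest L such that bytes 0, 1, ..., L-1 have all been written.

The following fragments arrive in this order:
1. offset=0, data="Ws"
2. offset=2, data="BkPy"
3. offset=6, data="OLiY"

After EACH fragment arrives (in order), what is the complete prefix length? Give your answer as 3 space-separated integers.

Fragment 1: offset=0 data="Ws" -> buffer=Ws???????? -> prefix_len=2
Fragment 2: offset=2 data="BkPy" -> buffer=WsBkPy???? -> prefix_len=6
Fragment 3: offset=6 data="OLiY" -> buffer=WsBkPyOLiY -> prefix_len=10

Answer: 2 6 10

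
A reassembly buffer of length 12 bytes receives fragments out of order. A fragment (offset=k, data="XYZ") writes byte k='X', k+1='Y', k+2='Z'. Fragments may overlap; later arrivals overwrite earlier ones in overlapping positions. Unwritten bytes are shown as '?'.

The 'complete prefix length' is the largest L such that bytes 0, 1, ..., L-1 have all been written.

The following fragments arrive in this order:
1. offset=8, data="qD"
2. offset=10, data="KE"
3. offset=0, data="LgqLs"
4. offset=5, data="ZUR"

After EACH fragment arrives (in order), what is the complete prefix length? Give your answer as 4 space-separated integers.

Answer: 0 0 5 12

Derivation:
Fragment 1: offset=8 data="qD" -> buffer=????????qD?? -> prefix_len=0
Fragment 2: offset=10 data="KE" -> buffer=????????qDKE -> prefix_len=0
Fragment 3: offset=0 data="LgqLs" -> buffer=LgqLs???qDKE -> prefix_len=5
Fragment 4: offset=5 data="ZUR" -> buffer=LgqLsZURqDKE -> prefix_len=12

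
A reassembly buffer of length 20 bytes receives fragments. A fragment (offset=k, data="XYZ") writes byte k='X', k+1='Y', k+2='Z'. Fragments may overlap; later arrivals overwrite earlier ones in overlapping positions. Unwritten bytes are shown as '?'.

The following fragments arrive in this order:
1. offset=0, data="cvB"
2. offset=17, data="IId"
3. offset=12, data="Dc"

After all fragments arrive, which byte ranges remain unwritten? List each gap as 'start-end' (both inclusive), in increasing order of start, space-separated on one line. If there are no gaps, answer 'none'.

Answer: 3-11 14-16

Derivation:
Fragment 1: offset=0 len=3
Fragment 2: offset=17 len=3
Fragment 3: offset=12 len=2
Gaps: 3-11 14-16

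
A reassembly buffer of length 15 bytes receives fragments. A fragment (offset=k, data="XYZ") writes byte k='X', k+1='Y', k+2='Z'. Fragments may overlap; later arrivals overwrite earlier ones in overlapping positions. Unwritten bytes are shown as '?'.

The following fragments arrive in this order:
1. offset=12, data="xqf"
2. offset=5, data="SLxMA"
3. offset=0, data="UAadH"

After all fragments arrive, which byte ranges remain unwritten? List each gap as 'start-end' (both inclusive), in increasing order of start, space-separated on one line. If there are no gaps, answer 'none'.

Fragment 1: offset=12 len=3
Fragment 2: offset=5 len=5
Fragment 3: offset=0 len=5
Gaps: 10-11

Answer: 10-11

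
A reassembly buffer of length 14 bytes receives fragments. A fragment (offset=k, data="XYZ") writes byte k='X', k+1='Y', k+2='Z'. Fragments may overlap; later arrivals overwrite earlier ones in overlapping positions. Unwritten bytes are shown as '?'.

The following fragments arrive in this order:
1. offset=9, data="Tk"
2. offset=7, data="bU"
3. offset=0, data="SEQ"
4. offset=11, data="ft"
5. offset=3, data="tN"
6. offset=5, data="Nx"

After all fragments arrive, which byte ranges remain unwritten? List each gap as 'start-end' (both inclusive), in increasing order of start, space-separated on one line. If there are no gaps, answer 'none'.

Answer: 13-13

Derivation:
Fragment 1: offset=9 len=2
Fragment 2: offset=7 len=2
Fragment 3: offset=0 len=3
Fragment 4: offset=11 len=2
Fragment 5: offset=3 len=2
Fragment 6: offset=5 len=2
Gaps: 13-13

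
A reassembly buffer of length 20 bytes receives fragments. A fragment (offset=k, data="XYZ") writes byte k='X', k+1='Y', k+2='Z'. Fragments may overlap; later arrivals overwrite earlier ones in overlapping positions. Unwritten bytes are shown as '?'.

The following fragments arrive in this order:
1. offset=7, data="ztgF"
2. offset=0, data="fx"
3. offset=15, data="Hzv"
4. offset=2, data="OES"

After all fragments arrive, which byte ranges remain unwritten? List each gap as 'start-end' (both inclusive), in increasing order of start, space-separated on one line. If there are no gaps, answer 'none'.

Fragment 1: offset=7 len=4
Fragment 2: offset=0 len=2
Fragment 3: offset=15 len=3
Fragment 4: offset=2 len=3
Gaps: 5-6 11-14 18-19

Answer: 5-6 11-14 18-19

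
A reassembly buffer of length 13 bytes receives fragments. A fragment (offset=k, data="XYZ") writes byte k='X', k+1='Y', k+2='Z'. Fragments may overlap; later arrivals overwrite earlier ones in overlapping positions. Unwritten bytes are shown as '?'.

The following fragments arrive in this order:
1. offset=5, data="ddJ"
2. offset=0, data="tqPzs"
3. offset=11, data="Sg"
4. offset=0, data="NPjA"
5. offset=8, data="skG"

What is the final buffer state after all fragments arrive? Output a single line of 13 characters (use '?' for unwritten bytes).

Fragment 1: offset=5 data="ddJ" -> buffer=?????ddJ?????
Fragment 2: offset=0 data="tqPzs" -> buffer=tqPzsddJ?????
Fragment 3: offset=11 data="Sg" -> buffer=tqPzsddJ???Sg
Fragment 4: offset=0 data="NPjA" -> buffer=NPjAsddJ???Sg
Fragment 5: offset=8 data="skG" -> buffer=NPjAsddJskGSg

Answer: NPjAsddJskGSg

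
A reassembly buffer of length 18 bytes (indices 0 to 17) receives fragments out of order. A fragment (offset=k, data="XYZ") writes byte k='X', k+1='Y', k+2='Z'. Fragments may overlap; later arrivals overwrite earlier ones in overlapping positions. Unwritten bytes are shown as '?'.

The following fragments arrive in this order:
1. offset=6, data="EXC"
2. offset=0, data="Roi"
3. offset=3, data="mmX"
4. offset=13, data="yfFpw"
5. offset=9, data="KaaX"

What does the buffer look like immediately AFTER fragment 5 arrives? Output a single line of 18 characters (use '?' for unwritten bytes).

Fragment 1: offset=6 data="EXC" -> buffer=??????EXC?????????
Fragment 2: offset=0 data="Roi" -> buffer=Roi???EXC?????????
Fragment 3: offset=3 data="mmX" -> buffer=RoimmXEXC?????????
Fragment 4: offset=13 data="yfFpw" -> buffer=RoimmXEXC????yfFpw
Fragment 5: offset=9 data="KaaX" -> buffer=RoimmXEXCKaaXyfFpw

Answer: RoimmXEXCKaaXyfFpw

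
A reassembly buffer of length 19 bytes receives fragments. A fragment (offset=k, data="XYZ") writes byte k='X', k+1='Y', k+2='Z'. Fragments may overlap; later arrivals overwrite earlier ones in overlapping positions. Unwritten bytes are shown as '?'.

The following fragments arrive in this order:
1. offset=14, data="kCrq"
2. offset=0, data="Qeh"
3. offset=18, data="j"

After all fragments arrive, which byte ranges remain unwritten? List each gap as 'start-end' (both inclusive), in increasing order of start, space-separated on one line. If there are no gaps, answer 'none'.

Fragment 1: offset=14 len=4
Fragment 2: offset=0 len=3
Fragment 3: offset=18 len=1
Gaps: 3-13

Answer: 3-13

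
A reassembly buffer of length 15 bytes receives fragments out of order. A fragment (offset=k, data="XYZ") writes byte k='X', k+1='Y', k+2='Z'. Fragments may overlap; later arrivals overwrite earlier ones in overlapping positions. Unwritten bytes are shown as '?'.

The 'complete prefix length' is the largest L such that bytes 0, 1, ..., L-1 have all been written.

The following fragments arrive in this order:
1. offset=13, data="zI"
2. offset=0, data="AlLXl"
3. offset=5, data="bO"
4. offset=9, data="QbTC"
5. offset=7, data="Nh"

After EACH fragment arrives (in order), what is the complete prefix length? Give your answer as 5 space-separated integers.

Answer: 0 5 7 7 15

Derivation:
Fragment 1: offset=13 data="zI" -> buffer=?????????????zI -> prefix_len=0
Fragment 2: offset=0 data="AlLXl" -> buffer=AlLXl????????zI -> prefix_len=5
Fragment 3: offset=5 data="bO" -> buffer=AlLXlbO??????zI -> prefix_len=7
Fragment 4: offset=9 data="QbTC" -> buffer=AlLXlbO??QbTCzI -> prefix_len=7
Fragment 5: offset=7 data="Nh" -> buffer=AlLXlbONhQbTCzI -> prefix_len=15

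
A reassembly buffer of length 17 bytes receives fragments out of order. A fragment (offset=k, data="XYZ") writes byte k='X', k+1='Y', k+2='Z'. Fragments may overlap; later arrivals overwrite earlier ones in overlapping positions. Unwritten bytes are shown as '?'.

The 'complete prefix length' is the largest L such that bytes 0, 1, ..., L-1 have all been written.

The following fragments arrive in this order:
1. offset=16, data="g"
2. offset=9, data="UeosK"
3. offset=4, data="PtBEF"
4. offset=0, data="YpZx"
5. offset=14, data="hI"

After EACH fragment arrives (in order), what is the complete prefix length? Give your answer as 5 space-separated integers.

Fragment 1: offset=16 data="g" -> buffer=????????????????g -> prefix_len=0
Fragment 2: offset=9 data="UeosK" -> buffer=?????????UeosK??g -> prefix_len=0
Fragment 3: offset=4 data="PtBEF" -> buffer=????PtBEFUeosK??g -> prefix_len=0
Fragment 4: offset=0 data="YpZx" -> buffer=YpZxPtBEFUeosK??g -> prefix_len=14
Fragment 5: offset=14 data="hI" -> buffer=YpZxPtBEFUeosKhIg -> prefix_len=17

Answer: 0 0 0 14 17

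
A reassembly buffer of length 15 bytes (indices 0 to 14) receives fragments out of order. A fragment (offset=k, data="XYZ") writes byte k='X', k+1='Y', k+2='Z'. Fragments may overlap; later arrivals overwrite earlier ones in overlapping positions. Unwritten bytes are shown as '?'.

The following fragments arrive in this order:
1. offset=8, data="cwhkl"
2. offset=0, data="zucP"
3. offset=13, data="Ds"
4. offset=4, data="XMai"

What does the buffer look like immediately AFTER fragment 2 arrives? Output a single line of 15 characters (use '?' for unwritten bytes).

Fragment 1: offset=8 data="cwhkl" -> buffer=????????cwhkl??
Fragment 2: offset=0 data="zucP" -> buffer=zucP????cwhkl??

Answer: zucP????cwhkl??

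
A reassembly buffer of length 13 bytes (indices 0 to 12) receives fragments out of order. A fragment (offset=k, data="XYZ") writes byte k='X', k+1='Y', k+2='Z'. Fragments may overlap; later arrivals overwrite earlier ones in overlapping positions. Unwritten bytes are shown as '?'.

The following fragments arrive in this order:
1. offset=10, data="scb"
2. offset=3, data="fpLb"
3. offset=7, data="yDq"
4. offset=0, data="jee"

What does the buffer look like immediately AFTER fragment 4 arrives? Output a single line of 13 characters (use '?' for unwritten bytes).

Fragment 1: offset=10 data="scb" -> buffer=??????????scb
Fragment 2: offset=3 data="fpLb" -> buffer=???fpLb???scb
Fragment 3: offset=7 data="yDq" -> buffer=???fpLbyDqscb
Fragment 4: offset=0 data="jee" -> buffer=jeefpLbyDqscb

Answer: jeefpLbyDqscb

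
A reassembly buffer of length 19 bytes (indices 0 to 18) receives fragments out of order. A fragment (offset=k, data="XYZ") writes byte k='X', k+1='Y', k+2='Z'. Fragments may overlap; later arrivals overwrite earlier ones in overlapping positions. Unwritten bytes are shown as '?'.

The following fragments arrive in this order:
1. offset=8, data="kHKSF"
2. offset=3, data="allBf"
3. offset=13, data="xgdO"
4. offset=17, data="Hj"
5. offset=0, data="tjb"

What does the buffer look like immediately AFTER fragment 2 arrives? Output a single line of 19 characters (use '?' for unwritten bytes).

Answer: ???allBfkHKSF??????

Derivation:
Fragment 1: offset=8 data="kHKSF" -> buffer=????????kHKSF??????
Fragment 2: offset=3 data="allBf" -> buffer=???allBfkHKSF??????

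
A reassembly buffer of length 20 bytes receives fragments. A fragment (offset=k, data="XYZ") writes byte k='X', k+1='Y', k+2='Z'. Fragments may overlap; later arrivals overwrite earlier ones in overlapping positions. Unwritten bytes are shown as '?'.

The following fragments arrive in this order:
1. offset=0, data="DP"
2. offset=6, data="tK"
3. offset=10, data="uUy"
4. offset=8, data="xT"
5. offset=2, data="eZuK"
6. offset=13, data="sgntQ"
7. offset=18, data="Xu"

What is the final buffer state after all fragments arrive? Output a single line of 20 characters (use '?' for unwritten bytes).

Answer: DPeZuKtKxTuUysgntQXu

Derivation:
Fragment 1: offset=0 data="DP" -> buffer=DP??????????????????
Fragment 2: offset=6 data="tK" -> buffer=DP????tK????????????
Fragment 3: offset=10 data="uUy" -> buffer=DP????tK??uUy???????
Fragment 4: offset=8 data="xT" -> buffer=DP????tKxTuUy???????
Fragment 5: offset=2 data="eZuK" -> buffer=DPeZuKtKxTuUy???????
Fragment 6: offset=13 data="sgntQ" -> buffer=DPeZuKtKxTuUysgntQ??
Fragment 7: offset=18 data="Xu" -> buffer=DPeZuKtKxTuUysgntQXu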